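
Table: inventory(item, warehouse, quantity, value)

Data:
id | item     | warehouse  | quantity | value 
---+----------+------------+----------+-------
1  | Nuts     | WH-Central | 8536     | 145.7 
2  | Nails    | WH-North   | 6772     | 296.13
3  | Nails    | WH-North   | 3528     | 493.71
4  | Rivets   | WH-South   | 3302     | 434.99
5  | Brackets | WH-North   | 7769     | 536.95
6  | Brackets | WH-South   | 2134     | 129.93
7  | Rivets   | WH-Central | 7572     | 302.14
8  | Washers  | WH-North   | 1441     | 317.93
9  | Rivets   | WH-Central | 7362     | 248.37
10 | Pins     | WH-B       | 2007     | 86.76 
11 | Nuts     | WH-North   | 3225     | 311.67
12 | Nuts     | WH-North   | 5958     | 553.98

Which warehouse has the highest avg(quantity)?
SELECT warehouse, AVG(quantity) as val
FROM inventory
GROUP BY warehouse
ORDER BY val DESC
LIMIT 1

Result: WH-Central with avg(quantity) = 7823.33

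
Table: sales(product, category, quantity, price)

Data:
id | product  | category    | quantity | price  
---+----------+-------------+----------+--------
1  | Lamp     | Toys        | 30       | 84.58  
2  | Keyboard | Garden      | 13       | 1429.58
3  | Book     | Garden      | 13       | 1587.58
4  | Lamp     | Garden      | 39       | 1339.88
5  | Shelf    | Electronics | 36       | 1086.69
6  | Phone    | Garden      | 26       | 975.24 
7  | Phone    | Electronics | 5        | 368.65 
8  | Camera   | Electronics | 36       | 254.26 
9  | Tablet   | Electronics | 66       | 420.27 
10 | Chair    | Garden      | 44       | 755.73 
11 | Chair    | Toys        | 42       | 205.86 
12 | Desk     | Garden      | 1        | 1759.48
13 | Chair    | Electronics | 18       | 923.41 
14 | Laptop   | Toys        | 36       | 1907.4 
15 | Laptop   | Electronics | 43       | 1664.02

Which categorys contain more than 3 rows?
SELECT category, COUNT(*) as cnt
FROM sales
GROUP BY category
HAVING COUNT(*) > 3

Result:
  Electronics: 6
  Garden: 6

Note: HAVING filters groups after aggregation, WHERE filters rows before.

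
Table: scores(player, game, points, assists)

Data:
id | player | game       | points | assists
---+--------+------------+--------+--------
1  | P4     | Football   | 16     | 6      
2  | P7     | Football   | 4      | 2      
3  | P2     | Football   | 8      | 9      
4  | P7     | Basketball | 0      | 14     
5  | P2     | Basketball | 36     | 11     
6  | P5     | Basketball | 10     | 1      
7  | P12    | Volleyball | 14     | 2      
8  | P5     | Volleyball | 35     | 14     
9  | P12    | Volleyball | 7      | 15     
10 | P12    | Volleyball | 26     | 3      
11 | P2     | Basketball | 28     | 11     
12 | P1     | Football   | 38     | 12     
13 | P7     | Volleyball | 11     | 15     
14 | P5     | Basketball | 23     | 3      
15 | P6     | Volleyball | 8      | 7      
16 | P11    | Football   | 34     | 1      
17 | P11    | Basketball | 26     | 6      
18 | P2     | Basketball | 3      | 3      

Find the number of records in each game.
SELECT game, COUNT(*) as count
FROM scores
GROUP BY game

Result:
  Basketball: 7
  Football: 5
  Volleyball: 6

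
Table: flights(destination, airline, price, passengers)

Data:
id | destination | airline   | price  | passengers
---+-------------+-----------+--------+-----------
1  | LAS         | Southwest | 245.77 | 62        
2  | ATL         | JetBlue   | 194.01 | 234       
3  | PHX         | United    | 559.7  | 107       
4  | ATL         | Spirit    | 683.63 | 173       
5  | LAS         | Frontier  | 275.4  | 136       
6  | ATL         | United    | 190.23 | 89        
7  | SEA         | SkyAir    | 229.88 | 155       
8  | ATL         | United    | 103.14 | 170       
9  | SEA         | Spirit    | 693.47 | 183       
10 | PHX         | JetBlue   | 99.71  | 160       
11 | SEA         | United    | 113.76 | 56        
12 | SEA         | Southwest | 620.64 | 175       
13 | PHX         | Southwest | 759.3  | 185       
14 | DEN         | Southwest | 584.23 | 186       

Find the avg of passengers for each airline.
SELECT airline, AVG(passengers) as result
FROM flights
GROUP BY airline

Result:
  Frontier: 136.00
  JetBlue: 197.00
  SkyAir: 155.00
  Southwest: 152.00
  Spirit: 178.00
  United: 105.50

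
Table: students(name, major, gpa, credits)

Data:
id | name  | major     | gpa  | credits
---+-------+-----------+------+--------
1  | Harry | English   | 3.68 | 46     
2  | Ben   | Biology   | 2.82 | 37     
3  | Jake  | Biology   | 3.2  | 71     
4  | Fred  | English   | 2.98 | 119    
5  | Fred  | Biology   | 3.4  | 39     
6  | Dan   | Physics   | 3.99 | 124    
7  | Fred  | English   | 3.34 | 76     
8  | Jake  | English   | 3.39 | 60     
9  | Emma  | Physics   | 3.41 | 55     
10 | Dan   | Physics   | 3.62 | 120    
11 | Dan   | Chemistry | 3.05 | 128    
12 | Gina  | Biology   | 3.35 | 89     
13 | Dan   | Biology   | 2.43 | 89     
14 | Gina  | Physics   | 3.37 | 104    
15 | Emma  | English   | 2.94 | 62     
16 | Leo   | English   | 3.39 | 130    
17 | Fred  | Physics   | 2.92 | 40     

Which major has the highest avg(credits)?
SELECT major, AVG(credits) as val
FROM students
GROUP BY major
ORDER BY val DESC
LIMIT 1

Result: Chemistry with avg(credits) = 128.00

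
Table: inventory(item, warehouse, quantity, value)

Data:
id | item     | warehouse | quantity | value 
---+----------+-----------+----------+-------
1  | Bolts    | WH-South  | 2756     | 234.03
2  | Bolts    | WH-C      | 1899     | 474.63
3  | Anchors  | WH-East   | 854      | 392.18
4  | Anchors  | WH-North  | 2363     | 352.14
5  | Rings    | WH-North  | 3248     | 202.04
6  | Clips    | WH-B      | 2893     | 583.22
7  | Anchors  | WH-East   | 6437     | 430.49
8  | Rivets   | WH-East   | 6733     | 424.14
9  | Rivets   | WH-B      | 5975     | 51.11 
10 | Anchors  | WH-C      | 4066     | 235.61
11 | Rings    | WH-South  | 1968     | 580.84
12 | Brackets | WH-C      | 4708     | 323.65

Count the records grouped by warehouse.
SELECT warehouse, COUNT(*) as count
FROM inventory
GROUP BY warehouse

Result:
  WH-B: 2
  WH-C: 3
  WH-East: 3
  WH-North: 2
  WH-South: 2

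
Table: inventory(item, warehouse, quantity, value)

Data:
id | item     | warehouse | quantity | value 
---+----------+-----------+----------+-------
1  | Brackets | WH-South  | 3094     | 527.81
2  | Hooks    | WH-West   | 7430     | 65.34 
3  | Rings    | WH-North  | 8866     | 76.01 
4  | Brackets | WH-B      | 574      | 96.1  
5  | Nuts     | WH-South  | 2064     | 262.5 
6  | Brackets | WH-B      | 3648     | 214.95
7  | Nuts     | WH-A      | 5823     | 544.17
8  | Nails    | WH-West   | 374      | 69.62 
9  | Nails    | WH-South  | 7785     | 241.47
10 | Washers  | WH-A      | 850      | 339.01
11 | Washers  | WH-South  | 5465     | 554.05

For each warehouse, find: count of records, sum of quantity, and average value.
SELECT warehouse,
       COUNT(*) as cnt,
       SUM(quantity) as total_quantity,
       AVG(value) as avg_value
FROM inventory
GROUP BY warehouse

Result:
  WH-A: 2 records, 6673 total quantity, 441.59 avg value
  WH-B: 2 records, 4222 total quantity, 155.53 avg value
  WH-North: 1 records, 8866 total quantity, 76.01 avg value
  WH-South: 4 records, 18408 total quantity, 396.46 avg value
  WH-West: 2 records, 7804 total quantity, 67.48 avg value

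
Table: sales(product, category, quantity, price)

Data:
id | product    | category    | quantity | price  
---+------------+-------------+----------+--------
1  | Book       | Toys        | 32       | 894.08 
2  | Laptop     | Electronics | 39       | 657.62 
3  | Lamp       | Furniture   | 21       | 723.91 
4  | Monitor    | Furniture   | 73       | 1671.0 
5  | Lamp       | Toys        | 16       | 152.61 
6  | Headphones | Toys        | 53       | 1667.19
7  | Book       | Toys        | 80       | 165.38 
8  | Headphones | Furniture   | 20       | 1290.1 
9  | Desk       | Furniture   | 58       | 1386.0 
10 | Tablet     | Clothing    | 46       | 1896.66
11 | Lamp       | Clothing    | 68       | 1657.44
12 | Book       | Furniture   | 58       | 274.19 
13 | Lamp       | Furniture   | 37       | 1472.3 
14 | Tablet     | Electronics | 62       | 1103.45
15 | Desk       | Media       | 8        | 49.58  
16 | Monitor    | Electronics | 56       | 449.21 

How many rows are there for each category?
SELECT category, COUNT(*) as count
FROM sales
GROUP BY category

Result:
  Clothing: 2
  Electronics: 3
  Furniture: 6
  Media: 1
  Toys: 4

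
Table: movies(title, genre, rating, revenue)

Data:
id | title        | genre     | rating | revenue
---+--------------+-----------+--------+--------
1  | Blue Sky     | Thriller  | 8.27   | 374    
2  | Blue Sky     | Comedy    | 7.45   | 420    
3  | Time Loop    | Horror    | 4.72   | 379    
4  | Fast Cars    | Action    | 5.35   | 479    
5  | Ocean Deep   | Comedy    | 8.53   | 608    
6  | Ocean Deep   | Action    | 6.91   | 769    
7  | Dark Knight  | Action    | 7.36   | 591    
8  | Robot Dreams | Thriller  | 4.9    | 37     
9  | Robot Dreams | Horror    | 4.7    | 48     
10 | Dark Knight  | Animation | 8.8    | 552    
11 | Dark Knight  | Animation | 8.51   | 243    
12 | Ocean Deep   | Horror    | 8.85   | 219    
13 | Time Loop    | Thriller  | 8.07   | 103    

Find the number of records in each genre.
SELECT genre, COUNT(*) as count
FROM movies
GROUP BY genre

Result:
  Action: 3
  Animation: 2
  Comedy: 2
  Horror: 3
  Thriller: 3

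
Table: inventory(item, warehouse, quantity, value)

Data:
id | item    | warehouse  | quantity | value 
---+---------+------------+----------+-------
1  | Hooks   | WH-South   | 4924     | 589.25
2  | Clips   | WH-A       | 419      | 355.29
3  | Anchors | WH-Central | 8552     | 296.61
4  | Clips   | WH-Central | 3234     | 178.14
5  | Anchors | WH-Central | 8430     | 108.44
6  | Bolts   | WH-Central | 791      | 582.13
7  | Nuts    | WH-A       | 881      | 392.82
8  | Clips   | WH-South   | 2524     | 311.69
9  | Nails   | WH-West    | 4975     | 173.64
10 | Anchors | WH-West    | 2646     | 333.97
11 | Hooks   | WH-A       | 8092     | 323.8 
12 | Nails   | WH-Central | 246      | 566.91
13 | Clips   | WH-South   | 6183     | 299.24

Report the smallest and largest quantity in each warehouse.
SELECT warehouse, MIN(quantity), MAX(quantity)
FROM inventory
GROUP BY warehouse

Result:
  WH-A: min=419, max=8092
  WH-Central: min=246, max=8552
  WH-South: min=2524, max=6183
  WH-West: min=2646, max=4975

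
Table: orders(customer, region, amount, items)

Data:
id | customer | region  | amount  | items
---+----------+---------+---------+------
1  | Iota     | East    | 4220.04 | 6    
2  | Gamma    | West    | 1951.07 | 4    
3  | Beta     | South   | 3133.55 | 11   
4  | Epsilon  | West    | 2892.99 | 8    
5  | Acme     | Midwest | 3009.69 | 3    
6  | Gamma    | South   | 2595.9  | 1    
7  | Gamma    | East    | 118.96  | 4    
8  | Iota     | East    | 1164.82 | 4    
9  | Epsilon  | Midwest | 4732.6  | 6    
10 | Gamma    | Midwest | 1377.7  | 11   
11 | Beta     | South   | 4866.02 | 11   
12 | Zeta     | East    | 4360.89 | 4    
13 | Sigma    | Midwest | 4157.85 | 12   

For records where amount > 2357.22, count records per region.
SELECT region, COUNT(*)
FROM orders
WHERE amount > 2357.22
GROUP BY region

Note: WHERE filters rows before grouping.

Result:
  East: 2
  Midwest: 3
  South: 3
  West: 1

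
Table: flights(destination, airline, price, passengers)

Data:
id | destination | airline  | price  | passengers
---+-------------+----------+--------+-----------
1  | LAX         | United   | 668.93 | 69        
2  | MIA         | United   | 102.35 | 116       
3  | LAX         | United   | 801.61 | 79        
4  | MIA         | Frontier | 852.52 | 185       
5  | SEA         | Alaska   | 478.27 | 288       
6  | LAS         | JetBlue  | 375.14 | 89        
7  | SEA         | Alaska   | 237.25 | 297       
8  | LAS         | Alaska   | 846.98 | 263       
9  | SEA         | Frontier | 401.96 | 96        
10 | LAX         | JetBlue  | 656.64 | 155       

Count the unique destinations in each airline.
SELECT airline, COUNT(DISTINCT destination)
FROM flights
GROUP BY airline

Result:
  Alaska: 2 distinct
  Frontier: 2 distinct
  JetBlue: 2 distinct
  United: 2 distinct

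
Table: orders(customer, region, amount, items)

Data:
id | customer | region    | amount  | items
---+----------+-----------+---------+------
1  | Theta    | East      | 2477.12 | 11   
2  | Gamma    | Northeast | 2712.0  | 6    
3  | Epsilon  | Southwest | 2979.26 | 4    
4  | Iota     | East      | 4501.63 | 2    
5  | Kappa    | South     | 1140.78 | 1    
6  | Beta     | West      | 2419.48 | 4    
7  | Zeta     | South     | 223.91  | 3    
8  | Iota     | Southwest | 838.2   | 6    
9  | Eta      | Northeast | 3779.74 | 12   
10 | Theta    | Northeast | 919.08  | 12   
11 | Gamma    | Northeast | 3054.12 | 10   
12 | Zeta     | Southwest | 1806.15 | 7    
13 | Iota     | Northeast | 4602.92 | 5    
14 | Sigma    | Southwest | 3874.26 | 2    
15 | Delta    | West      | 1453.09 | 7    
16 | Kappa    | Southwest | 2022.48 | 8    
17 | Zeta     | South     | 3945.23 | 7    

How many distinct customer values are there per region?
SELECT region, COUNT(DISTINCT customer)
FROM orders
GROUP BY region

Result:
  East: 2 distinct
  Northeast: 4 distinct
  South: 2 distinct
  Southwest: 5 distinct
  West: 2 distinct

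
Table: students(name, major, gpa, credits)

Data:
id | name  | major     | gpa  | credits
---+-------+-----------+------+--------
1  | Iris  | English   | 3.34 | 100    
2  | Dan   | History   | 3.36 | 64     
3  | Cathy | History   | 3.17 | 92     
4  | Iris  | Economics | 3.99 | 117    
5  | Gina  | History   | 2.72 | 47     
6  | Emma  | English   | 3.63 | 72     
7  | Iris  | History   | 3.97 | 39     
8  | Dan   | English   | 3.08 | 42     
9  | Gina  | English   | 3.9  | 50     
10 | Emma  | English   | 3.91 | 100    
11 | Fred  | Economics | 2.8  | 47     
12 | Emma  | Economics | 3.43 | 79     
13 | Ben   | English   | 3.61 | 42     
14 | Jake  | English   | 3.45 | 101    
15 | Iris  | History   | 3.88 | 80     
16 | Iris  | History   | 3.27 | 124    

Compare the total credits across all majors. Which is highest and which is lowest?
SELECT major, SUM(credits)
FROM students
GROUP BY major
ORDER BY SUM(credits)

All groups:
  Economics: 243
  History: 446
  English: 507

Highest: English (507)
Lowest: Economics (243)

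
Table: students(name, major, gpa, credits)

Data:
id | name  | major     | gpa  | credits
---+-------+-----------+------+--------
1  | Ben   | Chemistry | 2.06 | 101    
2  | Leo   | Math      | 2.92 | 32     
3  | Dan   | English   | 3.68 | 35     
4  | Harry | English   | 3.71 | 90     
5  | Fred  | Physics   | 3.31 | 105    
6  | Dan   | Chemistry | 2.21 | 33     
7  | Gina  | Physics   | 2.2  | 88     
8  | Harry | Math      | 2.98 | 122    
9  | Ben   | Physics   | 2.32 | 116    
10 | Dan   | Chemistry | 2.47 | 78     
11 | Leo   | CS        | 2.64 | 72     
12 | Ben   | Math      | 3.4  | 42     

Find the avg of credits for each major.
SELECT major, AVG(credits) as result
FROM students
GROUP BY major

Result:
  CS: 72.00
  Chemistry: 70.67
  English: 62.50
  Math: 65.33
  Physics: 103.00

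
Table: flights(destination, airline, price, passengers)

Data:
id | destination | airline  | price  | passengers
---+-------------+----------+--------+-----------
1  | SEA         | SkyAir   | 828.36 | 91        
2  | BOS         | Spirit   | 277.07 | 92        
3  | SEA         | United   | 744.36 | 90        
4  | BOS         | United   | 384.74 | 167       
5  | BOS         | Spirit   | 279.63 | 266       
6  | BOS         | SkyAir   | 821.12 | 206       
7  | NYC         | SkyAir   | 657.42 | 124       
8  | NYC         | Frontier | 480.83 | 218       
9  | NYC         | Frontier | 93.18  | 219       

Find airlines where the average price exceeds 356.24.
SELECT airline, AVG(price)
FROM flights
GROUP BY airline
HAVING AVG(price) > 356.24

Result:
  SkyAir: avg=768.97
  United: avg=564.55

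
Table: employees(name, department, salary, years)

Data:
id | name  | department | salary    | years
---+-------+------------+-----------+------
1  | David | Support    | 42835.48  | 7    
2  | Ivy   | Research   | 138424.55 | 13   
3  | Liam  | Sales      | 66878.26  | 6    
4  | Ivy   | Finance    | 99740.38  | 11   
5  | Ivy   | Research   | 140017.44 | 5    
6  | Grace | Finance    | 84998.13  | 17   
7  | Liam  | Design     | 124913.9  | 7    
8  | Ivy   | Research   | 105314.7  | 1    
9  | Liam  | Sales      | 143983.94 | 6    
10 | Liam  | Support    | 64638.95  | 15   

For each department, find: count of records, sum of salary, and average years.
SELECT department,
       COUNT(*) as cnt,
       SUM(salary) as total_salary,
       AVG(years) as avg_years
FROM employees
GROUP BY department

Result:
  Design: 1 records, 124913.90 total salary, 7.00 avg years
  Finance: 2 records, 184738.51 total salary, 14.00 avg years
  Research: 3 records, 383756.69 total salary, 6.33 avg years
  Sales: 2 records, 210862.20 total salary, 6.00 avg years
  Support: 2 records, 107474.43 total salary, 11.00 avg years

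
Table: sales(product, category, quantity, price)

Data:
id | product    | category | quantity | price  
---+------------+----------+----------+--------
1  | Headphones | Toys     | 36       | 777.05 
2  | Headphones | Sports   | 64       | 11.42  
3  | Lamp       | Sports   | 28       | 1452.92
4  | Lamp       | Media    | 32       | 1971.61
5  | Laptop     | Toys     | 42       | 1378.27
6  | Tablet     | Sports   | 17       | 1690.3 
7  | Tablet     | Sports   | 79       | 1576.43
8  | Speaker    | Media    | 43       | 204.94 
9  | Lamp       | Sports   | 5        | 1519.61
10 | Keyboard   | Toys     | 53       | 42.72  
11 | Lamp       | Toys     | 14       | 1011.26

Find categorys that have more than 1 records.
SELECT category, COUNT(*) as cnt
FROM sales
GROUP BY category
HAVING COUNT(*) > 1

Result:
  Media: 2
  Sports: 5
  Toys: 4

Note: HAVING filters groups after aggregation, WHERE filters rows before.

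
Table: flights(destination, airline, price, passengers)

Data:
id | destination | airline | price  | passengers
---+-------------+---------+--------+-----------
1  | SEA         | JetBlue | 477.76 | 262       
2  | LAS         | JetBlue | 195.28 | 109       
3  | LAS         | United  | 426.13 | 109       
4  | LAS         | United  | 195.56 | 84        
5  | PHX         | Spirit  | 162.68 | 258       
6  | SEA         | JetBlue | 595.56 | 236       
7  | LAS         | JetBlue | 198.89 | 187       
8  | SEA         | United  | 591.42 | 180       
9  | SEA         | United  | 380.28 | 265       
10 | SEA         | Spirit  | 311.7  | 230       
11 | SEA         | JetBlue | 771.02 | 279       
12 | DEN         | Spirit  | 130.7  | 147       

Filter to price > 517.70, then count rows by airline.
SELECT airline, COUNT(*)
FROM flights
WHERE price > 517.70
GROUP BY airline

Note: WHERE filters rows before grouping.

Result:
  JetBlue: 2
  United: 1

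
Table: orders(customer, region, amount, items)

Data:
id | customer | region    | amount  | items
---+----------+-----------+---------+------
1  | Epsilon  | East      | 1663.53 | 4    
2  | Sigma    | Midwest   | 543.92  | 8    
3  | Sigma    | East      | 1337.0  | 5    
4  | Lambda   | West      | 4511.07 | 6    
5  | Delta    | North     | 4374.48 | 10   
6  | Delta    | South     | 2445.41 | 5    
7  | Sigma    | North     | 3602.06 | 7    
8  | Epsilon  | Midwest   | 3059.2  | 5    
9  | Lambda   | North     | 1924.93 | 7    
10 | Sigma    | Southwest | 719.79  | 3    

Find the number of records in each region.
SELECT region, COUNT(*) as count
FROM orders
GROUP BY region

Result:
  East: 2
  Midwest: 2
  North: 3
  South: 1
  Southwest: 1
  West: 1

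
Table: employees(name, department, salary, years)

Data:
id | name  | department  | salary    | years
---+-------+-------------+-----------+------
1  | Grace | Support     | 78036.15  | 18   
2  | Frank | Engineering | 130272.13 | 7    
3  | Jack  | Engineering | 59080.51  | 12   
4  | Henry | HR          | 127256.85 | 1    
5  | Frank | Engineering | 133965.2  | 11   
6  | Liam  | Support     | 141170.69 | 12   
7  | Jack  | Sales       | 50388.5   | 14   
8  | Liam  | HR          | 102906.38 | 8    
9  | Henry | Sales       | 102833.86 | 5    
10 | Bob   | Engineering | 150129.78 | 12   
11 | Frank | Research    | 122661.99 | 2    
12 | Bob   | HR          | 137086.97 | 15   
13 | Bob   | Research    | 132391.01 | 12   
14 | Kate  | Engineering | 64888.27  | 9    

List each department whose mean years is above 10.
SELECT department, AVG(years)
FROM employees
GROUP BY department
HAVING AVG(years) > 10

Result:
  Engineering: avg=10.20
  Support: avg=15.00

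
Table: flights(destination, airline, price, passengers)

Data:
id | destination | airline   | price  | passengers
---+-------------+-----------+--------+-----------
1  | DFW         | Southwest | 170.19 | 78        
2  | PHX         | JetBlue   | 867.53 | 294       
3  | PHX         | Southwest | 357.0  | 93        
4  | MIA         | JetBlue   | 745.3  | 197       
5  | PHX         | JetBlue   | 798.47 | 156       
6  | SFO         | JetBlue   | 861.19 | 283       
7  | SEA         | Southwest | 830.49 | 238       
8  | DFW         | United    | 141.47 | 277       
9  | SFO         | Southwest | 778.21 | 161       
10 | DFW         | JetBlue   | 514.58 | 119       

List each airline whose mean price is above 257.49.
SELECT airline, AVG(price)
FROM flights
GROUP BY airline
HAVING AVG(price) > 257.49

Result:
  JetBlue: avg=757.41
  Southwest: avg=533.97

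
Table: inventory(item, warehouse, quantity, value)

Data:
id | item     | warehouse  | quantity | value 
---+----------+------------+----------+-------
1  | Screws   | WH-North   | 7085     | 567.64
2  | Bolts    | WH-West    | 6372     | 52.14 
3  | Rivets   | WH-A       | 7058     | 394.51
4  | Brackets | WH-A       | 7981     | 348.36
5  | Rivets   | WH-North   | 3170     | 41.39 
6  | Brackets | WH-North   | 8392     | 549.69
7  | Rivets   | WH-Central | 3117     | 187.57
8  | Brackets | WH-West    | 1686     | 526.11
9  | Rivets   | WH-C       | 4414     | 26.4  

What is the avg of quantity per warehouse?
SELECT warehouse, AVG(quantity) as result
FROM inventory
GROUP BY warehouse

Result:
  WH-A: 7519.50
  WH-C: 4414.00
  WH-Central: 3117.00
  WH-North: 6215.67
  WH-West: 4029.00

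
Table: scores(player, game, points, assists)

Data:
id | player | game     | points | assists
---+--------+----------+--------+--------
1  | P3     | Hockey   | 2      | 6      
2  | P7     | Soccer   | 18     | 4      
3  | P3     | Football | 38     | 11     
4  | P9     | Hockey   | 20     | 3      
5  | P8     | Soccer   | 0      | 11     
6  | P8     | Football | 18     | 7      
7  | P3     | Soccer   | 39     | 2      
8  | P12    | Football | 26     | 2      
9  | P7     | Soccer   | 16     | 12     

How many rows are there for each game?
SELECT game, COUNT(*) as count
FROM scores
GROUP BY game

Result:
  Football: 3
  Hockey: 2
  Soccer: 4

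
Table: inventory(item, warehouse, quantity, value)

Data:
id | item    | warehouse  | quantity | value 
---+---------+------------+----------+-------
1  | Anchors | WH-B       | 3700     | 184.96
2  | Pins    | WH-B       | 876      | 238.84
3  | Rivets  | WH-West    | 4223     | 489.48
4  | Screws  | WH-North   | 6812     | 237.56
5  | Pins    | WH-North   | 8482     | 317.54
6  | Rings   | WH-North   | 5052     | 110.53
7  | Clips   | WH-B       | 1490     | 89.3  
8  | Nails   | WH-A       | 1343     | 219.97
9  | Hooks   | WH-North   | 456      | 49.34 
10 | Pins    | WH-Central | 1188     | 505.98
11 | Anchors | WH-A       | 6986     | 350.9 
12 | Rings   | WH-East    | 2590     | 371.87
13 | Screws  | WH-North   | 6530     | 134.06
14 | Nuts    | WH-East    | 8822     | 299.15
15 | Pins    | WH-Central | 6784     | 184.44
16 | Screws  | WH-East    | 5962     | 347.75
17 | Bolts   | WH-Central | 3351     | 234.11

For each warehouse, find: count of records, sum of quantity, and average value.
SELECT warehouse,
       COUNT(*) as cnt,
       SUM(quantity) as total_quantity,
       AVG(value) as avg_value
FROM inventory
GROUP BY warehouse

Result:
  WH-A: 2 records, 8329 total quantity, 285.44 avg value
  WH-B: 3 records, 6066 total quantity, 171.03 avg value
  WH-Central: 3 records, 11323 total quantity, 308.18 avg value
  WH-East: 3 records, 17374 total quantity, 339.59 avg value
  WH-North: 5 records, 27332 total quantity, 169.81 avg value
  WH-West: 1 records, 4223 total quantity, 489.48 avg value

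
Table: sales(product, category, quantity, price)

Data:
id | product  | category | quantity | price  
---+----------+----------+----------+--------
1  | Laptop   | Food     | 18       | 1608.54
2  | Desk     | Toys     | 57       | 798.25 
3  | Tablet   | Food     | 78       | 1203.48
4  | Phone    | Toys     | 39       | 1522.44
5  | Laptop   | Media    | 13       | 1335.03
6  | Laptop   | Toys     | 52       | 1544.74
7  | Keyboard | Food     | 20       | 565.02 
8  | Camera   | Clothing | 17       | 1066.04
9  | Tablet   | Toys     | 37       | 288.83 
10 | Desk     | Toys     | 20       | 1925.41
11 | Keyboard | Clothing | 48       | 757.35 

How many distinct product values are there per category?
SELECT category, COUNT(DISTINCT product)
FROM sales
GROUP BY category

Result:
  Clothing: 2 distinct
  Food: 3 distinct
  Media: 1 distinct
  Toys: 4 distinct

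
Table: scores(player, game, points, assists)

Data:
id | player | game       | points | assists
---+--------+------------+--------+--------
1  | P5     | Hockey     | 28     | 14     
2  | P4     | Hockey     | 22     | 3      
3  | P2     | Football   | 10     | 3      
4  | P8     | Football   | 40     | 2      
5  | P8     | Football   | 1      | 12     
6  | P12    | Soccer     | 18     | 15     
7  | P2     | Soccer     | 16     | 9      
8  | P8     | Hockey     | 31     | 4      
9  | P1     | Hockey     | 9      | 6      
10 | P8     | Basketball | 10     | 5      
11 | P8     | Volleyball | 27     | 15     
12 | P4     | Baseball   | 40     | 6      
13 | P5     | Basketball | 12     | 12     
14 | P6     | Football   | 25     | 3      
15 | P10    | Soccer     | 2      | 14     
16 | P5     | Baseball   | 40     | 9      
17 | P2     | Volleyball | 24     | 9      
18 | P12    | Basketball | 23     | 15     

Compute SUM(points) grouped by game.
SELECT game, SUM(points) as result
FROM scores
GROUP BY game

Result:
  Baseball: 80
  Basketball: 45
  Football: 76
  Hockey: 90
  Soccer: 36
  Volleyball: 51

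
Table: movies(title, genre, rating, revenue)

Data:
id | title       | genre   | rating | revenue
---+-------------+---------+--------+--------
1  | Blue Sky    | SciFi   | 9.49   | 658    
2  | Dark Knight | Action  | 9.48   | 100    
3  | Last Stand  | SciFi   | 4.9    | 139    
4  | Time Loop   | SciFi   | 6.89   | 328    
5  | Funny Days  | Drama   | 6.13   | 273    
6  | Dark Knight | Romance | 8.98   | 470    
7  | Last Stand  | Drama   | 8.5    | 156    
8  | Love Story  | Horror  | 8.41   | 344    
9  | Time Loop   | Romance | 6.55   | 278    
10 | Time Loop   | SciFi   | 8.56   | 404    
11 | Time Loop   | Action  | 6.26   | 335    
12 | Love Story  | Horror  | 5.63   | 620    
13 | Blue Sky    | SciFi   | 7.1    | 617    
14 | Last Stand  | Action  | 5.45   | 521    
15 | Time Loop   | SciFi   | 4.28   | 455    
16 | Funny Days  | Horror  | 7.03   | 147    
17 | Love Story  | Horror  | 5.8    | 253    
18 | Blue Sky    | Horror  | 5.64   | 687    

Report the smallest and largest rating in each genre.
SELECT genre, MIN(rating), MAX(rating)
FROM movies
GROUP BY genre

Result:
  Action: min=5.45, max=9.48
  Drama: min=6.13, max=8.50
  Horror: min=5.63, max=8.41
  Romance: min=6.55, max=8.98
  SciFi: min=4.28, max=9.49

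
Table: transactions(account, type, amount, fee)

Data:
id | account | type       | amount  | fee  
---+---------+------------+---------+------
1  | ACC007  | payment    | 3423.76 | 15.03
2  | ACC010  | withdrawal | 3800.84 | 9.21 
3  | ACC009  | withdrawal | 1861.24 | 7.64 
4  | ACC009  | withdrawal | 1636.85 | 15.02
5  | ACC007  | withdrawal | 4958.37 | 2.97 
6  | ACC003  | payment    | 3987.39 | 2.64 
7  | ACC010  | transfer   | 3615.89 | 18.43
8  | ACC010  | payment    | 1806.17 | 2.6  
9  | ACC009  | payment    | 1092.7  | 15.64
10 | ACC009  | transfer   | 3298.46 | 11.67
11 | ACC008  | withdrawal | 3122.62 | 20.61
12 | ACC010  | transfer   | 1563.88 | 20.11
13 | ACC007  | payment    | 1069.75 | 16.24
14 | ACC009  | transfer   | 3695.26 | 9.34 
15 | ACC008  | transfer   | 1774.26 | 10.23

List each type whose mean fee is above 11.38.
SELECT type, AVG(fee)
FROM transactions
GROUP BY type
HAVING AVG(fee) > 11.38

Result:
  transfer: avg=13.96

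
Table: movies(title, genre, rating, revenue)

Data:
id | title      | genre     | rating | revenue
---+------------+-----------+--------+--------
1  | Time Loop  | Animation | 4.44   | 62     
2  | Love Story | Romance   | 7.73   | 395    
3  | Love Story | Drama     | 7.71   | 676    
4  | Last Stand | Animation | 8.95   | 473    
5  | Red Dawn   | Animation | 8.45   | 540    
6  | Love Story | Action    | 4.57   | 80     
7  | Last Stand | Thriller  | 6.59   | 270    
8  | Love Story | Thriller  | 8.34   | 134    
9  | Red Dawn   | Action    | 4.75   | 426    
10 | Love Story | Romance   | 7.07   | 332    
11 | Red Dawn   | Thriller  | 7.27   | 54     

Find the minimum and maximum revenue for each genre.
SELECT genre, MIN(revenue), MAX(revenue)
FROM movies
GROUP BY genre

Result:
  Action: min=80, max=426
  Animation: min=62, max=540
  Drama: min=676, max=676
  Romance: min=332, max=395
  Thriller: min=54, max=270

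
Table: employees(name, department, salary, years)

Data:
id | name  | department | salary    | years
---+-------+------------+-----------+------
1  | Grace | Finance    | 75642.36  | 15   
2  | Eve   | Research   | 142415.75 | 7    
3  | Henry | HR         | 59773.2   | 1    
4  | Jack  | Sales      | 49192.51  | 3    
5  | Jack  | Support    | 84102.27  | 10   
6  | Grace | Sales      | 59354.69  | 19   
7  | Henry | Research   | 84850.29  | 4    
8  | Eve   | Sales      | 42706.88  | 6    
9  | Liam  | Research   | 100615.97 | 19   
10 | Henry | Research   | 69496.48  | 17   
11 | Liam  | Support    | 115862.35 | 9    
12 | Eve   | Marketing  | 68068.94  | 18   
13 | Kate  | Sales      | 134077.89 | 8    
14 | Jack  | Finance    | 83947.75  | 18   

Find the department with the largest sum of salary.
SELECT department, SUM(salary) as val
FROM employees
GROUP BY department
ORDER BY val DESC
LIMIT 1

Result: Research with sum(salary) = 397378.49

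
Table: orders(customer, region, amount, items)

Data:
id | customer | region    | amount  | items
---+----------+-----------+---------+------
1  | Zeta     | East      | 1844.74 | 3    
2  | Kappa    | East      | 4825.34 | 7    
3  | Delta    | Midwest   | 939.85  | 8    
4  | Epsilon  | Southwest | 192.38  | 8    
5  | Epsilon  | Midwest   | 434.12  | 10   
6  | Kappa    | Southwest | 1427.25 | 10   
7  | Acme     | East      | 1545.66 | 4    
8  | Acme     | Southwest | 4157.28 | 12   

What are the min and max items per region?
SELECT region, MIN(items), MAX(items)
FROM orders
GROUP BY region

Result:
  East: min=3, max=7
  Midwest: min=8, max=10
  Southwest: min=8, max=12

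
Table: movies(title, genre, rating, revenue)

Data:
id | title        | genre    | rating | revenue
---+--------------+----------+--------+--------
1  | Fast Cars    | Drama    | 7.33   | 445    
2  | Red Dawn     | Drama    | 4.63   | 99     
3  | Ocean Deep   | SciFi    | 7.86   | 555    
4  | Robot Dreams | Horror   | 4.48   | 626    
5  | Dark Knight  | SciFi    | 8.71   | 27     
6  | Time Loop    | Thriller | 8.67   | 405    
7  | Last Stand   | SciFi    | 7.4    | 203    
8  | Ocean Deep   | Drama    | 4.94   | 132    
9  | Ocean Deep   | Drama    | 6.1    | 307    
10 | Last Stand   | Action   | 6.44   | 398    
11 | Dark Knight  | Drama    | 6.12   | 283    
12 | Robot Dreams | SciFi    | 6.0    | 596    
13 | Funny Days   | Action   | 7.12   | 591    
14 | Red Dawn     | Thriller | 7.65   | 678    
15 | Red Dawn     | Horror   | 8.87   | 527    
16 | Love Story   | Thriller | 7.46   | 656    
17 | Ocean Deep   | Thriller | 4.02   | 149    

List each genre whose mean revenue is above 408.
SELECT genre, AVG(revenue)
FROM movies
GROUP BY genre
HAVING AVG(revenue) > 408

Result:
  Action: avg=494.50
  Horror: avg=576.50
  Thriller: avg=472.00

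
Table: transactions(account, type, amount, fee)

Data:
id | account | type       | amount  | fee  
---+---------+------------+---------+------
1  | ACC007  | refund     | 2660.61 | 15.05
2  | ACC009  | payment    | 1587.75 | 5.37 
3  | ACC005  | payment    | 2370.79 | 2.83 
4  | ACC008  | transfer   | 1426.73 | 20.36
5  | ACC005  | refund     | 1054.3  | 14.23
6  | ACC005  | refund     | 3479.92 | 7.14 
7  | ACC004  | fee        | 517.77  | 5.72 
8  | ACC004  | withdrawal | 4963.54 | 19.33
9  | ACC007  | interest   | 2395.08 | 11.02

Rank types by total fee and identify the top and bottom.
SELECT type, SUM(fee)
FROM transactions
GROUP BY type
ORDER BY SUM(fee)

All groups:
  fee: 5.72
  payment: 8.20
  interest: 11.02
  withdrawal: 19.33
  transfer: 20.36
  refund: 36.42

Highest: refund (36.42)
Lowest: fee (5.72)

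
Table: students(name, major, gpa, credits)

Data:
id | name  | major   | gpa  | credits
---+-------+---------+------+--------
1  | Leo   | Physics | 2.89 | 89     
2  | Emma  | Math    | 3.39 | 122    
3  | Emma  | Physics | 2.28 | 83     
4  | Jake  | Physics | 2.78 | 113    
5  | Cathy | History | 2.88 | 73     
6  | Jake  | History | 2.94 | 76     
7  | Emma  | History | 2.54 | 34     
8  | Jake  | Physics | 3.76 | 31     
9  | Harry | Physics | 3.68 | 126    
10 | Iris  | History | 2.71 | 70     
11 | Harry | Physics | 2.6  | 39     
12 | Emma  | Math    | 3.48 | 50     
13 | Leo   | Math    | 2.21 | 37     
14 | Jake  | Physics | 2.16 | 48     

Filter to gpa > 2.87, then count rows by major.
SELECT major, COUNT(*)
FROM students
WHERE gpa > 2.87
GROUP BY major

Note: WHERE filters rows before grouping.

Result:
  History: 2
  Math: 2
  Physics: 3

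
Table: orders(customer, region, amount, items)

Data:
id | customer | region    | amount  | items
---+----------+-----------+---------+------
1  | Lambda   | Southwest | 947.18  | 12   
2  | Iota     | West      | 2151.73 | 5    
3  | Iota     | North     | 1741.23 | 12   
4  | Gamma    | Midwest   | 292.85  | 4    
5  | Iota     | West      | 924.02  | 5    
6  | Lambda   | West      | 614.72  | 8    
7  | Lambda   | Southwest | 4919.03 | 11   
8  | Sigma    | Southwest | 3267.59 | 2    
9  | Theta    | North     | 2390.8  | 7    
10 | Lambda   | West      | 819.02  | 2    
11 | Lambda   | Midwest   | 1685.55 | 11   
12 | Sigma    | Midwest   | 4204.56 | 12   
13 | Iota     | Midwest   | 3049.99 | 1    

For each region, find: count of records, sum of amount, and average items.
SELECT region,
       COUNT(*) as cnt,
       SUM(amount) as total_amount,
       AVG(items) as avg_items
FROM orders
GROUP BY region

Result:
  Midwest: 4 records, 9232.95 total amount, 7.00 avg items
  North: 2 records, 4132.03 total amount, 9.50 avg items
  Southwest: 3 records, 9133.80 total amount, 8.33 avg items
  West: 4 records, 4509.49 total amount, 5.00 avg items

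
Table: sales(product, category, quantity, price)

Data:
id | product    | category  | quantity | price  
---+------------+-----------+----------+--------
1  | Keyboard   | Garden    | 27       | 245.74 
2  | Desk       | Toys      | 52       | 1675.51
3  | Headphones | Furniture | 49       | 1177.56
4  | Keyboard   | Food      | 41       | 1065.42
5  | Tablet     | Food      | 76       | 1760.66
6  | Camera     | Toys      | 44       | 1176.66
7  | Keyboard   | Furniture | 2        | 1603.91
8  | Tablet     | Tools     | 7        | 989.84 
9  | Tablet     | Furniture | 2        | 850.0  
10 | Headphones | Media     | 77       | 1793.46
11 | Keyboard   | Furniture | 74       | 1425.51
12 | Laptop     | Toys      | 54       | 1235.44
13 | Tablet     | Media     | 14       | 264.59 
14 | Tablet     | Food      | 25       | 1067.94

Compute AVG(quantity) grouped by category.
SELECT category, AVG(quantity) as result
FROM sales
GROUP BY category

Result:
  Food: 47.33
  Furniture: 31.75
  Garden: 27.00
  Media: 45.50
  Tools: 7.00
  Toys: 50.00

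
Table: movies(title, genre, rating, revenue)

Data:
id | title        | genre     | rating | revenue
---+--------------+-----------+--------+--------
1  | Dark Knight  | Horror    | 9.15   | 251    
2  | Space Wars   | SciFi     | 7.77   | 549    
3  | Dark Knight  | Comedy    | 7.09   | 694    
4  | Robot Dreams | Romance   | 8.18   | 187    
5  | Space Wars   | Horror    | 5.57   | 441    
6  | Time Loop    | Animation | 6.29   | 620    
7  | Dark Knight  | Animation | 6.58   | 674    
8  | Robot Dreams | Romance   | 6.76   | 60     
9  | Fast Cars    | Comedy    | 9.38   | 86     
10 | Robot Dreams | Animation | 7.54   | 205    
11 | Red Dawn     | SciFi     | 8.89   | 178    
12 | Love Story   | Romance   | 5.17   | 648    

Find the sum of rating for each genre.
SELECT genre, SUM(rating) as result
FROM movies
GROUP BY genre

Result:
  Animation: 20.41
  Comedy: 16.47
  Horror: 14.72
  Romance: 20.11
  SciFi: 16.66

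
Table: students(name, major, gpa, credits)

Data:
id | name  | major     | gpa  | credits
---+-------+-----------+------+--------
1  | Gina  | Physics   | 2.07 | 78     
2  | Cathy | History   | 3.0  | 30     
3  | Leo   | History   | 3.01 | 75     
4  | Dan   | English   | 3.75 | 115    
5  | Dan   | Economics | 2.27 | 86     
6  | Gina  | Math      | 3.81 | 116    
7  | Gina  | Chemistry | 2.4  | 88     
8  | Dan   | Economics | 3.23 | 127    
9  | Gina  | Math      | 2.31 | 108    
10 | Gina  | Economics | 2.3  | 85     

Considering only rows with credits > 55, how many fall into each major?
SELECT major, COUNT(*)
FROM students
WHERE credits > 55
GROUP BY major

Note: WHERE filters rows before grouping.

Result:
  Chemistry: 1
  Economics: 3
  English: 1
  History: 1
  Math: 2
  Physics: 1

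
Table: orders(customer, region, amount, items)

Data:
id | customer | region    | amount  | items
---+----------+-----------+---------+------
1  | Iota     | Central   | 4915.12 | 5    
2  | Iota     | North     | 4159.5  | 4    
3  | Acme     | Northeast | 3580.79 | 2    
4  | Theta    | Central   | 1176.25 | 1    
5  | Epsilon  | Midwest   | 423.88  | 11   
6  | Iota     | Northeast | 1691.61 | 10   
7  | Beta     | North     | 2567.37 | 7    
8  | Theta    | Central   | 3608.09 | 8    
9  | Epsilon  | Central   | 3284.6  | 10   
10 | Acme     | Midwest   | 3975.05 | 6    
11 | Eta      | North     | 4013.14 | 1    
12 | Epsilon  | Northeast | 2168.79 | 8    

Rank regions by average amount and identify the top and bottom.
SELECT region, AVG(amount)
FROM orders
GROUP BY region
ORDER BY AVG(amount)

All groups:
  Midwest: 2199.47
  Northeast: 2480.40
  Central: 3246.02
  North: 3580.00

Highest: North (3580.00)
Lowest: Midwest (2199.47)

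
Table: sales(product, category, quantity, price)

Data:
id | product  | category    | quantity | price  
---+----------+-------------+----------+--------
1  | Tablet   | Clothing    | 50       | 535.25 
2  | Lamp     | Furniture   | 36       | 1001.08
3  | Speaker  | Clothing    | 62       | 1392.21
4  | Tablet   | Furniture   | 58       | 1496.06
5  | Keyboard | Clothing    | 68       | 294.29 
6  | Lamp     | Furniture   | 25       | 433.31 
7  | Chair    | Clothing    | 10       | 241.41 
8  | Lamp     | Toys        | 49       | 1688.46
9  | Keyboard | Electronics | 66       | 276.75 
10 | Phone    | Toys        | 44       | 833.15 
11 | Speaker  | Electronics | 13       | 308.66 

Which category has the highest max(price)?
SELECT category, MAX(price) as val
FROM sales
GROUP BY category
ORDER BY val DESC
LIMIT 1

Result: Toys with max(price) = 1688.46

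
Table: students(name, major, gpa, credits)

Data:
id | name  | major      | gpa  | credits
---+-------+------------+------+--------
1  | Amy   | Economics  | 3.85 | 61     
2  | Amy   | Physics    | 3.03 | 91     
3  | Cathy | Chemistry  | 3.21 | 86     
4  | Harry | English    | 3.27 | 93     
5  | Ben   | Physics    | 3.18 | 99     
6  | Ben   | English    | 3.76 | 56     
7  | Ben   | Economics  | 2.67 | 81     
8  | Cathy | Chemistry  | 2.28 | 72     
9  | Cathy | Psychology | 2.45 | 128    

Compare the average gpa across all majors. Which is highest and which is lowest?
SELECT major, AVG(gpa)
FROM students
GROUP BY major
ORDER BY AVG(gpa)

All groups:
  Psychology: 2.45
  Chemistry: 2.75
  Physics: 3.11
  Economics: 3.26
  English: 3.52

Highest: English (3.52)
Lowest: Psychology (2.45)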